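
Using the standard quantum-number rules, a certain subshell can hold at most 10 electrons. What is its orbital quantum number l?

2(2l+1) = 10 ⇒ 2l+1 = 5 ⇒ l = 2.

l = 2 (d)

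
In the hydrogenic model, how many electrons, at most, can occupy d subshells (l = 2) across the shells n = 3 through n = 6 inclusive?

A d subshell (l = 2) exists for every n ≥ 3, so shells n = 3, 4, 5, 6 each contribute one — 4 subshells.
Since each d subshell holds 2(2·2+1) = 10 electrons, the total is 4 × 10 = 40.

40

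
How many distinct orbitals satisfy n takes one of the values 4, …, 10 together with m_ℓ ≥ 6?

20

Go shell by shell, enumerating (ℓ, m_ℓ) with m_ℓ ≥ 6:
n=7 → 1; n=8 → 3; n=9 → 6; n=10 → 10.
Total orbitals: 1 + 3 + 6 + 10 = 20.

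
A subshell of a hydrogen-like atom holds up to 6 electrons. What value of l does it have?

2(2l+1) = 6 ⇒ 2l+1 = 3 ⇒ l = 1.

l = 1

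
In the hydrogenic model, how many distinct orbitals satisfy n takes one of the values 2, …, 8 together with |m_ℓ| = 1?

Go shell by shell, enumerating (ℓ, m_ℓ) with |m_ℓ| = 1:
n=2 → 2; n=3 → 4; n=4 → 6; n=5 → 8; n=6 → 10; n=7 → 12; n=8 → 14.
Total orbitals: 2 + 4 + 6 + 8 + 10 + 12 + 14 = 56.

56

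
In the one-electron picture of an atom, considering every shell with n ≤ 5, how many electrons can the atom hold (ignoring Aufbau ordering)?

110

Total orbitals = 1² + 2² + 3² + 4² + 5² = 55. Doubling for spin gives 110 electrons.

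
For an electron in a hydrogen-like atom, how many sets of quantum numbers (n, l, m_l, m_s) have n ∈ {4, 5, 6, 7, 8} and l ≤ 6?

350

Per-shell orbital counts meeting the constraint:
n=4 → 16; n=5 → 25; n=6 → 36; n=7 → 49; n=8 → 49.
Orbitals: 16 + 25 + 36 + 49 + 49 = 175. Including both spin states (m_s = ±1/2) gives 2 × 175 = 350 states.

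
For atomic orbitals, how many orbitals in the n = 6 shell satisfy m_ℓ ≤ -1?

15

The n = 6 shell has ℓ = 0 through 5; check each.
The (ℓ, m_ℓ) pairs meeting m_ℓ ≤ -1 give: ℓ=1 → 1; ℓ=2 → 2; ℓ=3 → 3; ℓ=4 → 4; ℓ=5 → 5.
Total orbitals: 1 + 2 + 3 + 4 + 5 = 15.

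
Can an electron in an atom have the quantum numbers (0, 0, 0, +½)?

The principal quantum number must be a positive integer (n ≥ 1), but here n = 0.

Not allowed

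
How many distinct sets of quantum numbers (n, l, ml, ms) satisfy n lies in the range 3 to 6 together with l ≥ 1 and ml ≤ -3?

Work shell by shell — for each n, count the (l, ml) pairs that satisfy l ≥ 1 and ml ≤ -3:
n=4 → 1; n=5 → 3; n=6 → 6.
Orbitals: 1 + 3 + 6 = 10. Including both spin states (ms = ±1/2) gives 2 × 10 = 20 states.

20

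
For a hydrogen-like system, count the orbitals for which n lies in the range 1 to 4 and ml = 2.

Count contributing orbitals for each principal shell:
n=3 → 1; n=4 → 2.
Total orbitals: 1 + 2 = 3.

3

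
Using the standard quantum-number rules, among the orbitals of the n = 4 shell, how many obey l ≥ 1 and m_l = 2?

2

With n = 4 the allowed l are 0, 1, …, 3.
Orbitals with l ≥ 1 and m_l = 2, by l: l=2 → 1; l=3 → 1.
Total orbitals: 1 + 1 = 2.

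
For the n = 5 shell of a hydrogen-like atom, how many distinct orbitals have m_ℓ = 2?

3

With n = 5 the allowed ℓ are 0, 1, …, 4.
The (ℓ, m_ℓ) pairs meeting m_ℓ = 2 give: ℓ=2 → 1; ℓ=3 → 1; ℓ=4 → 1.
Total orbitals: 1 + 1 + 1 = 3.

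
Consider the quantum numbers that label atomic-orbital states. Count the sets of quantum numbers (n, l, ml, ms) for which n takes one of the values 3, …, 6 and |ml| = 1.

56

For each n in the range, tally the orbitals obeying |ml| = 1:
n=3 → 4; n=4 → 6; n=5 → 8; n=6 → 10.
Orbitals: 4 + 6 + 8 + 10 = 28. Including both spin states (ms = ±1/2) gives 2 × 28 = 56 states.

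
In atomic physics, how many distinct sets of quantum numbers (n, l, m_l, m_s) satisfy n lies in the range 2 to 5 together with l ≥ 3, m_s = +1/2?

23

Treat each shell separately and count matching orbitals:
n=4 → 7; n=5 → 16.
Orbitals: 7 + 16 = 23. With m_s fixed to +1/2 there is one state per orbital, so 23 states.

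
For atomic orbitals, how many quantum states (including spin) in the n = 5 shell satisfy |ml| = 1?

16

The n = 5 shell has l = 0 through 4; check each.
Orbitals with |ml| = 1, by l: l=1 → 2; l=2 → 2; l=3 → 2; l=4 → 2.
Orbitals: 2 + 2 + 2 + 2 = 8. Each orbital carries two spin states, so 8 × 2 = 16 states.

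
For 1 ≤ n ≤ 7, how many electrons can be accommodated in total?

280

Total orbitals = 1² + 2² + 3² + 4² + 5² + 6² + 7² = 140. Doubling for spin gives 280 electrons.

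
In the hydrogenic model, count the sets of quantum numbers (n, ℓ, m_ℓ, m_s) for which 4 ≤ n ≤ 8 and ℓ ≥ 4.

Per-shell orbital counts meeting the constraint:
n=5 → 9; n=6 → 20; n=7 → 33; n=8 → 48.
Orbitals: 9 + 20 + 33 + 48 = 110. Including both spin states (m_s = ±1/2) gives 2 × 110 = 220 states.

220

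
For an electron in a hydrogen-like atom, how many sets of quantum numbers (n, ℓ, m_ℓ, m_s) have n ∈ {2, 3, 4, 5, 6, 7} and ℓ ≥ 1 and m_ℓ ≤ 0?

154

Treat each shell separately and count matching orbitals:
n=2 → 2; n=3 → 5; n=4 → 9; n=5 → 14; n=6 → 20; n=7 → 27.
Orbitals: 2 + 5 + 9 + 14 + 20 + 27 = 77. Including both spin states (m_s = ±1/2) gives 2 × 77 = 154 states.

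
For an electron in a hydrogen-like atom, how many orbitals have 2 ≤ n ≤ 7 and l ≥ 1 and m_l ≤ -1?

Work shell by shell — for each n, count the (l, m_l) pairs that satisfy l ≥ 1 and m_l ≤ -1:
n=2 → 1; n=3 → 3; n=4 → 6; n=5 → 10; n=6 → 15; n=7 → 21.
Total orbitals: 1 + 3 + 6 + 10 + 15 + 21 = 56.

56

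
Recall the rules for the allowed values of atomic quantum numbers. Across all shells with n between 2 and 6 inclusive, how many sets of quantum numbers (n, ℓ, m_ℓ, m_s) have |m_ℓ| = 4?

12

For each n in the range, tally the orbitals obeying |m_ℓ| = 4:
n=5 → 2; n=6 → 4.
Orbitals: 2 + 4 = 6. Including both spin states (m_s = ±1/2) gives 2 × 6 = 12 states.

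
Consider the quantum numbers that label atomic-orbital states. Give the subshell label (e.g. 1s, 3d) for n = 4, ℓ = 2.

4d

ℓ = 2 corresponds to the letter 'd', so the subshell is 4d.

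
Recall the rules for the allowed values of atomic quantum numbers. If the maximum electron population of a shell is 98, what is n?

n = 7

2n² = 98 ⇒ n² = 49 ⇒ n = 7.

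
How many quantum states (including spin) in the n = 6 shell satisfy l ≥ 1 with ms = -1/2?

Go through l = 0, …, 5 (the values permitted for n = 6).
Orbitals with l ≥ 1, by l: l=1 → 3; l=2 → 5; l=3 → 7; l=4 → 9; l=5 → 11.
Orbitals: 3 + 5 + 7 + 9 + 11 = 35. With ms fixed to a single value there is one state per orbital, giving 35 states.

35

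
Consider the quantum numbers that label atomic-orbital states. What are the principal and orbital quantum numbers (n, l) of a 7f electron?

The leading integer gives n = 7; the letter 'f' means l = 3.

n = 7, l = 3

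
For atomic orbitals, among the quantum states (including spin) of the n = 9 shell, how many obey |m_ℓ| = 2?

28

The n = 9 shell has ℓ = 0 through 8; check each.
Contributions: ℓ=2 → 2; ℓ=3 → 2; ℓ=4 → 2; ℓ=5 → 2; ℓ=6 → 2; ℓ=7 → 2; ℓ=8 → 2.
Orbitals: 2 + 2 + 2 + 2 + 2 + 2 + 2 = 14. Each orbital carries two spin states, so 14 × 2 = 28 states.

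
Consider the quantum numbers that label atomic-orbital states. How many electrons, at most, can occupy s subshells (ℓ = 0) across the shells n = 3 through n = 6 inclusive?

8

An s subshell (ℓ = 0) exists for every n ≥ 1, so shells n = 3, 4, 5, 6 each contribute one — 4 subshells.
Since each s subshell holds 2(2·0+1) = 2 electrons, the total is 4 × 2 = 8.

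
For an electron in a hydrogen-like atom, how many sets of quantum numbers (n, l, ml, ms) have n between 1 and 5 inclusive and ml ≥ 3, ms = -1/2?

4

Go shell by shell, enumerating (l, ml) with ml ≥ 3:
n=4 → 1; n=5 → 3.
Orbitals: 1 + 3 = 4. With ms fixed to -1/2 there is one state per orbital, so 4 states.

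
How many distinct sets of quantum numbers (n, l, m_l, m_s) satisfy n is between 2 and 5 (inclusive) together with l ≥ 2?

Go shell by shell, enumerating (l, m_l) with l ≥ 2:
n=3 → 5; n=4 → 12; n=5 → 21.
Orbitals: 5 + 12 + 21 = 38. Including both spin states (m_s = ±1/2) gives 2 × 38 = 76 states.

76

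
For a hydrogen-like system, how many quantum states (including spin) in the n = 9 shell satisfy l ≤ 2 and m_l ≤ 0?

12

Go through l = 0, …, 8 (the values permitted for n = 9).
Contributions: l=0 → 1; l=1 → 2; l=2 → 3.
Orbitals: 1 + 2 + 3 = 6. Each orbital carries two spin states, so 6 × 2 = 12 states.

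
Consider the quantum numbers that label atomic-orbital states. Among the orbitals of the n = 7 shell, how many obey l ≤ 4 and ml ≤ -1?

The n = 7 shell has l = 0 through 6; check each.
The (l, ml) pairs meeting l ≤ 4 and ml ≤ -1 give: l=1 → 1; l=2 → 2; l=3 → 3; l=4 → 4.
Total orbitals: 1 + 2 + 3 + 4 = 10.

10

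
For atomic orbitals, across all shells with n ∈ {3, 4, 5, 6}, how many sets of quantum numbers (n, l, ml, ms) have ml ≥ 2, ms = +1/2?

Treat each shell separately and count matching orbitals:
n=3 → 1; n=4 → 3; n=5 → 6; n=6 → 10.
Orbitals: 1 + 3 + 6 + 10 = 20. With ms fixed to +1/2 there is one state per orbital, so 20 states.

20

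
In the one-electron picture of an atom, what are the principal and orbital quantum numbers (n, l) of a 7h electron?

The leading integer gives n = 7; the letter 'h' means l = 5.

n = 7, l = 5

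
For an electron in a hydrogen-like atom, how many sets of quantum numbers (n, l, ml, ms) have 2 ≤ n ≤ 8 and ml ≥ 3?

70

Count contributing orbitals for each principal shell:
n=4 → 1; n=5 → 3; n=6 → 6; n=7 → 10; n=8 → 15.
Orbitals: 1 + 3 + 6 + 10 + 15 = 35. Including both spin states (ms = ±1/2) gives 2 × 35 = 70 states.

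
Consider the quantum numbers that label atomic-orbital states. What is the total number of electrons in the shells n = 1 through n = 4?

60

Shell n has n² orbitals: 1²=1 + 2²=4 + 3²=9 + 4²=16 = 30 orbitals.
Two spin states per orbital: 2 × 30 = 60 electrons.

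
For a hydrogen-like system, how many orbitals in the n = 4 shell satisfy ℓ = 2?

The n = 4 shell has ℓ = 0 through 3; check each.
Contributions: ℓ=2 → 5.
Total orbitals: 5.

5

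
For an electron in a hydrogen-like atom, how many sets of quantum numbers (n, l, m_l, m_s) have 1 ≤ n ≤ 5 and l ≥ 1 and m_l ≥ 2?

For each n in the range, tally the orbitals obeying l ≥ 1 and m_l ≥ 2:
n=3 → 1; n=4 → 3; n=5 → 6.
Orbitals: 1 + 3 + 6 = 10. Including both spin states (m_s = ±1/2) gives 2 × 10 = 20 states.

20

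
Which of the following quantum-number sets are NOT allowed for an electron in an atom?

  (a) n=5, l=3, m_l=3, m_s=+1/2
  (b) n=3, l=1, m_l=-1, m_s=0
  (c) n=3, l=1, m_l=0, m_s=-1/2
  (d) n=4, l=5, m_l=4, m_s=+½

(b) has m_s = 0, but an electron's spin must be ±1/2.
(d) has l = 5 ≥ n = 4, violating 0 ≤ l ≤ n−1.
The remaining sets (a), (c) satisfy all four rules.

(b) and (d)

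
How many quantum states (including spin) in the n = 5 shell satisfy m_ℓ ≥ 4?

2

For n = 5, ℓ ranges over 0 … 4.
The (ℓ, m_ℓ) pairs meeting m_ℓ ≥ 4 give: ℓ=4 → 1.
Orbitals: 1. Each orbital carries two spin states, so 1 × 2 = 2 states.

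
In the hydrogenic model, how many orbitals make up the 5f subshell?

A subshell has 2l+1 orbitals; with l = 3, that's 7.

7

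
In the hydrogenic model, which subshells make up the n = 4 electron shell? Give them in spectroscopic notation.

4s, 4p, 4d, 4f

For n = 4, l runs from 0 to 3. In spectroscopic notation l = 0,1,2,… ↔ s,p,d,f,g,h,i, so the subshells are 4s, 4p, 4d, 4f.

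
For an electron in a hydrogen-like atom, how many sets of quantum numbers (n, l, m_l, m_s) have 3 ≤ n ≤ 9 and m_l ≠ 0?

Work shell by shell — for each n, count the (l, m_l) pairs that satisfy m_l ≠ 0:
n=3 → 6; n=4 → 12; n=5 → 20; n=6 → 30; n=7 → 42; n=8 → 56; n=9 → 72.
Orbitals: 6 + 12 + 20 + 30 + 42 + 56 + 72 = 238. Including both spin states (m_s = ±1/2) gives 2 × 238 = 476 states.

476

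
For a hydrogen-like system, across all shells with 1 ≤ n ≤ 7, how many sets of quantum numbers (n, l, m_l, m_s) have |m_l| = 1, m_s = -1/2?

Work shell by shell — for each n, count the (l, m_l) pairs that satisfy |m_l| = 1:
n=2 → 2; n=3 → 4; n=4 → 6; n=5 → 8; n=6 → 10; n=7 → 12.
Orbitals: 2 + 4 + 6 + 8 + 10 + 12 = 42. With m_s fixed to -1/2 there is one state per orbital, so 42 states.

42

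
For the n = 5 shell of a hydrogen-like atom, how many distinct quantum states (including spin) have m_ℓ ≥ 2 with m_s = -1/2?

With n = 5 the allowed ℓ are 0, 1, …, 4.
Per ℓ-value: ℓ=2 → 1; ℓ=3 → 2; ℓ=4 → 3.
Orbitals: 1 + 2 + 3 = 6. With m_s fixed to a single value there is one state per orbital, giving 6 states.

6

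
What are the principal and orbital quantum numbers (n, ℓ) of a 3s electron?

The leading integer gives n = 3; the letter 's' means ℓ = 0.

n = 3, ℓ = 0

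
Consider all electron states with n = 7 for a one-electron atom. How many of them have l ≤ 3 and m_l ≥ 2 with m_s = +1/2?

3

With n = 7 the allowed l are 0, 1, …, 6.
Contributions: l=2 → 1; l=3 → 2.
Orbitals: 1 + 2 = 3. With m_s fixed to a single value there is one state per orbital, giving 3 states.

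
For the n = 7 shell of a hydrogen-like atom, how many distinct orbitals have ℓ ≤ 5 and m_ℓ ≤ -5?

1

The n = 7 shell has ℓ = 0 through 6; check each.
Contributions: ℓ=5 → 1.
Total orbitals: 1.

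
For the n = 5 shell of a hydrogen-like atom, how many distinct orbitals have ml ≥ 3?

3

With n = 5 the allowed l are 0, 1, …, 4.
Per l-value: l=3 → 1; l=4 → 2.
Total orbitals: 1 + 2 = 3.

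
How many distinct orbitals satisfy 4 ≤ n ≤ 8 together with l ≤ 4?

116

Work shell by shell — for each n, count the (l, ml) pairs that satisfy l ≤ 4:
n=4 → 16; n=5 → 25; n=6 → 25; n=7 → 25; n=8 → 25.
Total orbitals: 16 + 25 + 25 + 25 + 25 = 116.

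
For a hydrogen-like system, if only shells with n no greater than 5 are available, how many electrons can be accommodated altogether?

110

Total orbitals = 1² + 2² + 3² + 4² + 5² = 55. Doubling for spin gives 110 electrons.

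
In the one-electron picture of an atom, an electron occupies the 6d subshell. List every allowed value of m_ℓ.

-2, -1, 0, 1, 2

The 6d subshell has ℓ = 2, and m_ℓ takes every integer from −ℓ to +ℓ. With ℓ = 2 that gives the 5 values -2, -1, 0, 1, 2.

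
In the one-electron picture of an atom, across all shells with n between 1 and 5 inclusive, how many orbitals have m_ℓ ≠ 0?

40

Treat each shell separately and count matching orbitals:
n=2 → 2; n=3 → 6; n=4 → 12; n=5 → 20.
Total orbitals: 2 + 6 + 12 + 20 = 40.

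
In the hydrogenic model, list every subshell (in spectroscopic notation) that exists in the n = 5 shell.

For n = 5, l runs from 0 to 4. In spectroscopic notation l = 0,1,2,… ↔ s,p,d,f,g,h,i, so the subshells are 5s, 5p, 5d, 5f, 5g.

5s, 5p, 5d, 5f, 5g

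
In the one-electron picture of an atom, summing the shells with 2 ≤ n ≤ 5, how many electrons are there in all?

108

Shell n has n² orbitals: 2²=4 + 3²=9 + 4²=16 + 5²=25 = 54 orbitals.
Two spin states per orbital: 2 × 54 = 108 electrons.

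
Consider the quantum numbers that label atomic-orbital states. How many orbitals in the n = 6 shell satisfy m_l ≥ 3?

With n = 6 the allowed l are 0, 1, …, 5.
The (l, m_l) pairs meeting m_l ≥ 3 give: l=3 → 1; l=4 → 2; l=5 → 3.
Total orbitals: 1 + 2 + 3 = 6.

6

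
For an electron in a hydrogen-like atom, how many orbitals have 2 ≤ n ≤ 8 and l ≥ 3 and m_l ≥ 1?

65

Treat each shell separately and count matching orbitals:
n=4 → 3; n=5 → 7; n=6 → 12; n=7 → 18; n=8 → 25.
Total orbitals: 3 + 7 + 12 + 18 + 25 = 65.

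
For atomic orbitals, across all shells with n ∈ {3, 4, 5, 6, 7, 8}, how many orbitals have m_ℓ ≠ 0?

For each n in the range, tally the orbitals obeying m_ℓ ≠ 0:
n=3 → 6; n=4 → 12; n=5 → 20; n=6 → 30; n=7 → 42; n=8 → 56.
Total orbitals: 6 + 12 + 20 + 30 + 42 + 56 = 166.

166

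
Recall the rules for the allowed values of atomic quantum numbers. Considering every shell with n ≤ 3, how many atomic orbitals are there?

14

Total orbitals = 1² + 2² + 3² = 14.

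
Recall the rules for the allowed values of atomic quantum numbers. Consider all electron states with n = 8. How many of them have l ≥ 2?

The (l, m_l) pairs meeting l ≥ 2 give: l=2 → 5; l=3 → 7; l=4 → 9; l=5 → 11; l=6 → 13; l=7 → 15.
Orbitals: 5 + 7 + 9 + 11 + 13 + 15 = 60. Each orbital carries two spin states, so 60 × 2 = 120 states.

120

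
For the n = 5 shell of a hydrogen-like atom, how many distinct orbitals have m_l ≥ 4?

1

With n = 5 the allowed l are 0, 1, …, 4.
Per l-value: l=4 → 1.
Total orbitals: 1.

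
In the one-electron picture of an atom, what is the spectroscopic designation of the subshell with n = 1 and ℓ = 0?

1s

ℓ = 0 corresponds to the letter 's', so the subshell is 1s.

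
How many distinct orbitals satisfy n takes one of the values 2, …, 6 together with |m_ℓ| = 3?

Go shell by shell, enumerating (ℓ, m_ℓ) with |m_ℓ| = 3:
n=4 → 2; n=5 → 4; n=6 → 6.
Total orbitals: 2 + 4 + 6 = 12.

12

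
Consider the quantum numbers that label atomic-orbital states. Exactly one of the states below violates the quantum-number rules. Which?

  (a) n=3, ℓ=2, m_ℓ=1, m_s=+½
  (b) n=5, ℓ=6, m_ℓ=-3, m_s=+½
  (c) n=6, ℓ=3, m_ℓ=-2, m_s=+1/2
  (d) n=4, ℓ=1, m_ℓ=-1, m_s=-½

(b) has ℓ = 6 ≥ n = 5, violating 0 ≤ ℓ ≤ n−1.
The remaining sets (a), (c), (d) satisfy all four rules.

(b)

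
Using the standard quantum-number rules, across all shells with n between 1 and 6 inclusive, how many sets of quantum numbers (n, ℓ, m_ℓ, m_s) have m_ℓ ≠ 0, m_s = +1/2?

70

Go shell by shell, enumerating (ℓ, m_ℓ) with m_ℓ ≠ 0:
n=2 → 2; n=3 → 6; n=4 → 12; n=5 → 20; n=6 → 30.
Orbitals: 2 + 6 + 12 + 20 + 30 = 70. With m_s fixed to +1/2 there is one state per orbital, so 70 states.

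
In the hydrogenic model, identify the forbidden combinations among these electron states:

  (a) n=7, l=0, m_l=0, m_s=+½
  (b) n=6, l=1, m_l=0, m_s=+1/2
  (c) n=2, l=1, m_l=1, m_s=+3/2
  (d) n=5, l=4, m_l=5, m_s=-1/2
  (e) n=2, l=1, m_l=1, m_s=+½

(c) and (d)

(c) has m_s = +3/2, but an electron's spin must be ±1/2.
(d) has |m_l| = 5 > l = 4, violating −l ≤ m_l ≤ l.
The remaining sets (a), (b), (e) satisfy all four rules.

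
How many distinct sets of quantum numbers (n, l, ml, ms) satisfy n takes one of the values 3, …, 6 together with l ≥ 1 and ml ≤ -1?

For each n in the range, tally the orbitals obeying l ≥ 1 and ml ≤ -1:
n=3 → 3; n=4 → 6; n=5 → 10; n=6 → 15.
Orbitals: 3 + 6 + 10 + 15 = 34. Including both spin states (ms = ±1/2) gives 2 × 34 = 68 states.

68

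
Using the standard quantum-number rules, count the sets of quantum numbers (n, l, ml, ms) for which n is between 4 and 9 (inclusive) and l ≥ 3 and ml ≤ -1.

For each n in the range, tally the orbitals obeying l ≥ 3 and ml ≤ -1:
n=4 → 3; n=5 → 7; n=6 → 12; n=7 → 18; n=8 → 25; n=9 → 33.
Orbitals: 3 + 7 + 12 + 18 + 25 + 33 = 98. Including both spin states (ms = ±1/2) gives 2 × 98 = 196 states.

196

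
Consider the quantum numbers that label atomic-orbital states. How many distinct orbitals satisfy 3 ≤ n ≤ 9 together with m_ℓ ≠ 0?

Work shell by shell — for each n, count the (ℓ, m_ℓ) pairs that satisfy m_ℓ ≠ 0:
n=3 → 6; n=4 → 12; n=5 → 20; n=6 → 30; n=7 → 42; n=8 → 56; n=9 → 72.
Total orbitals: 6 + 12 + 20 + 30 + 42 + 56 + 72 = 238.

238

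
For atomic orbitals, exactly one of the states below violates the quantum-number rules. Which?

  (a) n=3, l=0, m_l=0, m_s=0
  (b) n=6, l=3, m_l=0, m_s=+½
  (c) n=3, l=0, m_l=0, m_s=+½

(a) has m_s = 0, but an electron's spin must be ±1/2.
The remaining sets (b), (c) satisfy all four rules.

(a)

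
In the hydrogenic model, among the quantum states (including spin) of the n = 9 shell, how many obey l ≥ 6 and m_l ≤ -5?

18

The (l, m_l) pairs meeting l ≥ 6 and m_l ≤ -5 give: l=6 → 2; l=7 → 3; l=8 → 4.
Orbitals: 2 + 3 + 4 = 9. Each orbital carries two spin states, so 9 × 2 = 18 states.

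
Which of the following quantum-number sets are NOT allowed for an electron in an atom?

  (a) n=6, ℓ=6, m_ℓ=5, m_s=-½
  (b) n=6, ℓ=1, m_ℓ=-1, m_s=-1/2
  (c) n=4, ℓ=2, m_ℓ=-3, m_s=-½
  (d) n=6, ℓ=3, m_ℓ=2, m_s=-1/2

(a) has ℓ = 6 ≥ n = 6, violating 0 ≤ ℓ ≤ n−1.
(c) has |m_ℓ| = 3 > ℓ = 2, violating −ℓ ≤ m_ℓ ≤ ℓ.
The remaining sets (b), (d) satisfy all four rules.

(a) and (c)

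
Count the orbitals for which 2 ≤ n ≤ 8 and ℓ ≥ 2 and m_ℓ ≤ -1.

77

Work shell by shell — for each n, count the (ℓ, m_ℓ) pairs that satisfy ℓ ≥ 2 and m_ℓ ≤ -1:
n=3 → 2; n=4 → 5; n=5 → 9; n=6 → 14; n=7 → 20; n=8 → 27.
Total orbitals: 2 + 5 + 9 + 14 + 20 + 27 = 77.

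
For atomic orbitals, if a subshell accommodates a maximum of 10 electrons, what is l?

2(2l+1) = 10 ⇒ 2l+1 = 5 ⇒ l = 2.

l = 2 (d)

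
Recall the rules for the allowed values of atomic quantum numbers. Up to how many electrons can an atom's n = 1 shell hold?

A shell holds 2n² electrons: 2 × 1² = 2 × 1 = 2.

2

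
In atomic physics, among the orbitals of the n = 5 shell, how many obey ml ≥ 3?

Orbitals with ml ≥ 3, by l: l=3 → 1; l=4 → 2.
Total orbitals: 1 + 2 = 3.

3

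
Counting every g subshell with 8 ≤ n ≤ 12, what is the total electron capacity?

A g subshell (l = 4) exists for every n ≥ 5, so shells n = 8, 9, 10, 11, 12 each contribute one — 5 subshells.
Since each g subshell holds 2(2·4+1) = 18 electrons, the total is 5 × 18 = 90.

90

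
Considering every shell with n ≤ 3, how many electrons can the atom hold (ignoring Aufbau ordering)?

28

Total orbitals = 1² + 2² + 3² = 14. Doubling for spin gives 28 electrons.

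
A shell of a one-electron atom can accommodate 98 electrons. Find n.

2n² = 98 ⇒ n² = 49 ⇒ n = 7.

n = 7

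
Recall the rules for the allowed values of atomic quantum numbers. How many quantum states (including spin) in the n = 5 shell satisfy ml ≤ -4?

The n = 5 shell has l = 0 through 4; check each.
The (l, ml) pairs meeting ml ≤ -4 give: l=4 → 1.
Orbitals: 1. Each orbital carries two spin states, so 1 × 2 = 2 states.

2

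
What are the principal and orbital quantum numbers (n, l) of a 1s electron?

n = 1, l = 0

The leading integer gives n = 1; the letter 's' means l = 0.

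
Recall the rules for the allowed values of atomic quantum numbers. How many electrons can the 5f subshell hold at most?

A subshell with l = 3 has 2l+1 = 7 orbitals, each holding 2 electrons (spin ±1/2), so 7 × 2 = 14.

14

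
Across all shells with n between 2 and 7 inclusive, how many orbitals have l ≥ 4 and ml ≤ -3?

16

For each n in the range, tally the orbitals obeying l ≥ 4 and ml ≤ -3:
n=5 → 2; n=6 → 5; n=7 → 9.
Total orbitals: 2 + 5 + 9 = 16.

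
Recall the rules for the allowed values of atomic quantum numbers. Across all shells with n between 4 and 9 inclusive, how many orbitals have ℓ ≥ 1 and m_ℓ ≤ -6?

Go shell by shell, enumerating (ℓ, m_ℓ) with ℓ ≥ 1 and m_ℓ ≤ -6:
n=7 → 1; n=8 → 3; n=9 → 6.
Total orbitals: 1 + 3 + 6 = 10.

10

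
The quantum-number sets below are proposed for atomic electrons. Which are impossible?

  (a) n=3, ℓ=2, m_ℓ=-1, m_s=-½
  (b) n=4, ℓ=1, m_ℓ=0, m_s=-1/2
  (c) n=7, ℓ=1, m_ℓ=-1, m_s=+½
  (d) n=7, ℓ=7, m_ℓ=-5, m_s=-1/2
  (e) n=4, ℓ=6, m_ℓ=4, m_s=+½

(d) has ℓ = 7 ≥ n = 7, violating 0 ≤ ℓ ≤ n−1.
(e) has ℓ = 6 ≥ n = 4, violating 0 ≤ ℓ ≤ n−1.
The remaining sets (a), (b), (c) satisfy all four rules.

(d) and (e)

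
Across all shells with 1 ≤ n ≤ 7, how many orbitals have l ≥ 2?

Count contributing orbitals for each principal shell:
n=3 → 5; n=4 → 12; n=5 → 21; n=6 → 32; n=7 → 45.
Total orbitals: 5 + 12 + 21 + 32 + 45 = 115.

115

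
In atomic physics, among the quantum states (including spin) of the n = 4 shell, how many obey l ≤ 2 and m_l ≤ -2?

The n = 4 shell has l = 0 through 3; check each.
Orbitals with l ≤ 2 and m_l ≤ -2, by l: l=2 → 1.
Orbitals: 1. Each orbital carries two spin states, so 1 × 2 = 2 states.

2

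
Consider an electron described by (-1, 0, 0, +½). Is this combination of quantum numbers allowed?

The principal quantum number must be a positive integer (n ≥ 1), but here n = -1.

No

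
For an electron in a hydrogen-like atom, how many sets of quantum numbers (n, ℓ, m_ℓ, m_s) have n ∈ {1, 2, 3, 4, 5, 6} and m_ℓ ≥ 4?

Per-shell orbital counts meeting the constraint:
n=5 → 1; n=6 → 3.
Orbitals: 1 + 3 = 4. Including both spin states (m_s = ±1/2) gives 2 × 4 = 8 states.

8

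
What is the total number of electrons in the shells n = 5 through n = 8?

Shell n has n² orbitals: 5²=25 + 6²=36 + 7²=49 + 8²=64 = 174 orbitals.
Two spin states per orbital: 2 × 174 = 348 electrons.

348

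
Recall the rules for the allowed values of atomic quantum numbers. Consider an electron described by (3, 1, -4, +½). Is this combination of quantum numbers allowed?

Not allowed

The magnetic quantum number must satisfy −ℓ ≤ m_ℓ ≤ ℓ. With ℓ = 1, m_ℓ can only be -1, 0, 1, so m_ℓ = -4 is forbidden.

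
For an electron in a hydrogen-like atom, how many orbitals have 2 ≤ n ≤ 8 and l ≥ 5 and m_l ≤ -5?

10

Go shell by shell, enumerating (l, m_l) with l ≥ 5 and m_l ≤ -5:
n=6 → 1; n=7 → 3; n=8 → 6.
Total orbitals: 1 + 3 + 6 = 10.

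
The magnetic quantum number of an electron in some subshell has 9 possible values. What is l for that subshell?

l = 4 (g)

ml ranges over 2l+1 integers, so 2l+1 = 9 ⇒ l = 4.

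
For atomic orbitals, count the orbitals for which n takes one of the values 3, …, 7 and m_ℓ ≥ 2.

35

Treat each shell separately and count matching orbitals:
n=3 → 1; n=4 → 3; n=5 → 6; n=6 → 10; n=7 → 15.
Total orbitals: 1 + 3 + 6 + 10 + 15 = 35.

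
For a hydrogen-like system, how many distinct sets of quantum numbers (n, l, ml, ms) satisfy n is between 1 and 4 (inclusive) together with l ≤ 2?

46

Treat each shell separately and count matching orbitals:
n=1 → 1; n=2 → 4; n=3 → 9; n=4 → 9.
Orbitals: 1 + 4 + 9 + 9 = 23. Including both spin states (ms = ±1/2) gives 2 × 23 = 46 states.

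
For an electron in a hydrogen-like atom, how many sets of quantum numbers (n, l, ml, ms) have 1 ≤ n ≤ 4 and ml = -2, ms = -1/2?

3

Per-shell orbital counts meeting the constraint:
n=3 → 1; n=4 → 2.
Orbitals: 1 + 2 = 3. With ms fixed to -1/2 there is one state per orbital, so 3 states.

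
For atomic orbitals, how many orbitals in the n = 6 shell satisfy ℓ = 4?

9

Go through ℓ = 0, …, 5 (the values permitted for n = 6).
Per ℓ-value: ℓ=4 → 9.
Total orbitals: 9.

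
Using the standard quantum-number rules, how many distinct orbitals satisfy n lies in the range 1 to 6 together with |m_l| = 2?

20

Treat each shell separately and count matching orbitals:
n=3 → 2; n=4 → 4; n=5 → 6; n=6 → 8.
Total orbitals: 2 + 4 + 6 + 8 = 20.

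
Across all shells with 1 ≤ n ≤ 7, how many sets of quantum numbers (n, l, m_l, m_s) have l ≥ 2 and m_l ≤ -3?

Go shell by shell, enumerating (l, m_l) with l ≥ 2 and m_l ≤ -3:
n=4 → 1; n=5 → 3; n=6 → 6; n=7 → 10.
Orbitals: 1 + 3 + 6 + 10 = 20. Including both spin states (m_s = ±1/2) gives 2 × 20 = 40 states.

40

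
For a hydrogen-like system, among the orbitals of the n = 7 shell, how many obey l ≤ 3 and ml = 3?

1

With n = 7 the allowed l are 0, 1, …, 6.
Contributions: l=3 → 1.
Total orbitals: 1.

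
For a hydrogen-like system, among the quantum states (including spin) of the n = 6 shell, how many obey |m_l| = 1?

20

With n = 6 the allowed l are 0, 1, …, 5.
Contributions: l=1 → 2; l=2 → 2; l=3 → 2; l=4 → 2; l=5 → 2.
Orbitals: 2 + 2 + 2 + 2 + 2 = 10. Each orbital carries two spin states, so 10 × 2 = 20 states.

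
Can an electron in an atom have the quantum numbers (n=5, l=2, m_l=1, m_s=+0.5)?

n = 5 is a positive integer. l = 2 satisfies 0 ≤ l ≤ n−1 = 4. m_l = 1 lies in the range −l … +l (here −2 … 2). m_s = +1/2 is one of ±1/2.
All four constraints are satisfied.

Allowed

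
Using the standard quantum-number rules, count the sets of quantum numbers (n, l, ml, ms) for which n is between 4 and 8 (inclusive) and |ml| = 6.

Per-shell orbital counts meeting the constraint:
n=7 → 2; n=8 → 4.
Orbitals: 2 + 4 = 6. Including both spin states (ms = ±1/2) gives 2 × 6 = 12 states.

12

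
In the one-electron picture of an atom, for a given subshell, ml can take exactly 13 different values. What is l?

l = 6 (i)

ml ranges over 2l+1 integers, so 2l+1 = 13 ⇒ l = 6.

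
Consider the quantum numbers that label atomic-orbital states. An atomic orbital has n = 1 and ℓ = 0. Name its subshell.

ℓ = 0 corresponds to the letter 's', so the subshell is 1s.

1s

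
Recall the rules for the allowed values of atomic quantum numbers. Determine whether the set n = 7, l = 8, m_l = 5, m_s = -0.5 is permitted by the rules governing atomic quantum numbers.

The orbital quantum number must satisfy 0 ≤ l ≤ n−1. With n = 7 the allowed l values are 0, 1, 2, 3, 4, 5, 6, so l = 8 is out of range.

Invalid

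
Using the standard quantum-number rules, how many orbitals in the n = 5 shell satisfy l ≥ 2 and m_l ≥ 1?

9

Per l-value: l=2 → 2; l=3 → 3; l=4 → 4.
Total orbitals: 2 + 3 + 4 = 9.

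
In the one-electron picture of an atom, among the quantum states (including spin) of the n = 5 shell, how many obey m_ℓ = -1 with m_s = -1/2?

The n = 5 shell has ℓ = 0 through 4; check each.
Orbitals with m_ℓ = -1, by ℓ: ℓ=1 → 1; ℓ=2 → 1; ℓ=3 → 1; ℓ=4 → 1.
Orbitals: 1 + 1 + 1 + 1 = 4. With m_s fixed to a single value there is one state per orbital, giving 4 states.

4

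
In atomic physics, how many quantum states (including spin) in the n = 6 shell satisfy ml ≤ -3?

With n = 6 the allowed l are 0, 1, …, 5.
Per l-value: l=3 → 1; l=4 → 2; l=5 → 3.
Orbitals: 1 + 2 + 3 = 6. Each orbital carries two spin states, so 6 × 2 = 12 states.

12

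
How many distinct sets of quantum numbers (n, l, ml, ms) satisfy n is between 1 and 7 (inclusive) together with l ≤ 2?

100

Treat each shell separately and count matching orbitals:
n=1 → 1; n=2 → 4; n=3 → 9; n=4 → 9; n=5 → 9; n=6 → 9; n=7 → 9.
Orbitals: 1 + 4 + 9 + 9 + 9 + 9 + 9 = 50. Including both spin states (ms = ±1/2) gives 2 × 50 = 100 states.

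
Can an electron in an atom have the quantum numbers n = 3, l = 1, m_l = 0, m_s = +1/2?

Allowed

n = 3 is a positive integer. l = 1 satisfies 0 ≤ l ≤ n−1 = 2. m_l = 0 lies in the range −l … +l (here −1 … 1). m_s = +1/2 is one of ±1/2.
All four constraints are satisfied.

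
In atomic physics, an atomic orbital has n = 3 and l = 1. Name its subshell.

l = 1 corresponds to the letter 'p', so the subshell is 3p.

3p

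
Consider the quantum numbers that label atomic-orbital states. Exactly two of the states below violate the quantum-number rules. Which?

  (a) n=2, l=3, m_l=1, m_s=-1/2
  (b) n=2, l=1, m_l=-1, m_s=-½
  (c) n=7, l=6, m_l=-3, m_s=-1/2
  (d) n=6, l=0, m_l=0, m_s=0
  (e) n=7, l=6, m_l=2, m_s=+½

(a) and (d)

(a) has l = 3 ≥ n = 2, violating 0 ≤ l ≤ n−1.
(d) has m_s = 0, but an electron's spin must be ±1/2.
The remaining sets (b), (c), (e) satisfy all four rules.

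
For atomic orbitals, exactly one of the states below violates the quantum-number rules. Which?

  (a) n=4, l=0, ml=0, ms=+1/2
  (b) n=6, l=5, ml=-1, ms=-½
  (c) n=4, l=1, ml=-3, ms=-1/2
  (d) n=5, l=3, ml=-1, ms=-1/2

(c) has |ml| = 3 > l = 1, violating −l ≤ ml ≤ l.
The remaining sets (a), (b), (d) satisfy all four rules.

(c)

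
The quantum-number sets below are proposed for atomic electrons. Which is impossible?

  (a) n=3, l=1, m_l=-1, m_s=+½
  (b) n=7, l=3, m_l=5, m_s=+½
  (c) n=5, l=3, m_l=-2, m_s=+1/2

(b)

(b) has |m_l| = 5 > l = 3, violating −l ≤ m_l ≤ l.
The remaining sets (a), (c) satisfy all four rules.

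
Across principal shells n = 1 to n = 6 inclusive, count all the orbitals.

91

Shell n has n² orbitals: 1²=1 + 2²=4 + 3²=9 + 4²=16 + 5²=25 + 6²=36 = 91 orbitals.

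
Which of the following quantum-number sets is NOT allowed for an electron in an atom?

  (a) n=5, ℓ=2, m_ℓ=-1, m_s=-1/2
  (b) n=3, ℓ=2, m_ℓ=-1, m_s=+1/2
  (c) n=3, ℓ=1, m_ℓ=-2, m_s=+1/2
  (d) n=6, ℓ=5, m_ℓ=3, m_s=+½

(c) has |m_ℓ| = 2 > ℓ = 1, violating −ℓ ≤ m_ℓ ≤ ℓ.
The remaining sets (a), (b), (d) satisfy all four rules.

(c)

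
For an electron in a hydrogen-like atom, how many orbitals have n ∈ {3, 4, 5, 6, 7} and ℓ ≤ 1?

20

Go shell by shell, enumerating (ℓ, m_ℓ) with ℓ ≤ 1:
n=3 → 4; n=4 → 4; n=5 → 4; n=6 → 4; n=7 → 4.
Total orbitals: 4 + 4 + 4 + 4 + 4 = 20.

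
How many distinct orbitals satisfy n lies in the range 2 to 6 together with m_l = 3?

6

Count contributing orbitals for each principal shell:
n=4 → 1; n=5 → 2; n=6 → 3.
Total orbitals: 1 + 2 + 3 = 6.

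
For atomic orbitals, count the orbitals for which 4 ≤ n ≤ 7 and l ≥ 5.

35

Go shell by shell, enumerating (l, ml) with l ≥ 5:
n=6 → 11; n=7 → 24.
Total orbitals: 11 + 24 = 35.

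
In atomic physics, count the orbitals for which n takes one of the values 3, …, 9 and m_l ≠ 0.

Treat each shell separately and count matching orbitals:
n=3 → 6; n=4 → 12; n=5 → 20; n=6 → 30; n=7 → 42; n=8 → 56; n=9 → 72.
Total orbitals: 6 + 12 + 20 + 30 + 42 + 56 + 72 = 238.

238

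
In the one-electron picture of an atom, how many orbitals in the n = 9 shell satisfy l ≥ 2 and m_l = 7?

2

The n = 9 shell has l = 0 through 8; check each.
The (l, m_l) pairs meeting l ≥ 2 and m_l = 7 give: l=7 → 1; l=8 → 1.
Total orbitals: 1 + 1 = 2.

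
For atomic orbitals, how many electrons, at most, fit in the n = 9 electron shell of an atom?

A shell holds 2n² electrons: 2 × 9² = 2 × 81 = 162.

162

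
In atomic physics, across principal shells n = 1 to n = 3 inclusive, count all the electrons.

Shell n has n² orbitals: 1²=1 + 2²=4 + 3²=9 = 14 orbitals.
Two spin states per orbital: 2 × 14 = 28 electrons.

28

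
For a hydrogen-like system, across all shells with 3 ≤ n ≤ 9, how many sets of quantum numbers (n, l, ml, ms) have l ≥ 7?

94

Treat each shell separately and count matching orbitals:
n=8 → 15; n=9 → 32.
Orbitals: 15 + 32 = 47. Including both spin states (ms = ±1/2) gives 2 × 47 = 94 states.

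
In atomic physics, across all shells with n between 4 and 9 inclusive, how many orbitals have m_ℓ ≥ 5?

20

For each n in the range, tally the orbitals obeying m_ℓ ≥ 5:
n=6 → 1; n=7 → 3; n=8 → 6; n=9 → 10.
Total orbitals: 1 + 3 + 6 + 10 = 20.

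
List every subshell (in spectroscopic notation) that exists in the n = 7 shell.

7s, 7p, 7d, 7f, 7g, 7h, 7i

For n = 7, l runs from 0 to 6. In spectroscopic notation l = 0,1,2,… ↔ s,p,d,f,g,h,i, so the subshells are 7s, 7p, 7d, 7f, 7g, 7h, 7i.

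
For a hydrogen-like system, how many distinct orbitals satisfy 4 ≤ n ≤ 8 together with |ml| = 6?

Per-shell orbital counts meeting the constraint:
n=7 → 2; n=8 → 4.
Total orbitals: 2 + 4 = 6.

6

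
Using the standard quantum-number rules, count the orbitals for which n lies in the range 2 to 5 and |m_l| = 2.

12

Treat each shell separately and count matching orbitals:
n=3 → 2; n=4 → 4; n=5 → 6.
Total orbitals: 2 + 4 + 6 = 12.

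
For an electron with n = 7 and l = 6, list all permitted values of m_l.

m_l takes every integer from −l to +l. With l = 6 that gives the 13 values -6, -5, -4, -3, -2, -1, 0, 1, 2, 3, 4, 5, 6.

-6, -5, -4, -3, -2, -1, 0, 1, 2, 3, 4, 5, 6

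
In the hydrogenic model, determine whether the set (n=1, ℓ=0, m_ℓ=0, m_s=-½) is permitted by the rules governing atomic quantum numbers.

n = 1 is a positive integer. ℓ = 0 satisfies 0 ≤ ℓ ≤ n−1 = 0. m_ℓ = 0 lies in the range −ℓ … +ℓ (here 0). m_s = -1/2 is one of ±1/2.
All four constraints are satisfied.

Allowed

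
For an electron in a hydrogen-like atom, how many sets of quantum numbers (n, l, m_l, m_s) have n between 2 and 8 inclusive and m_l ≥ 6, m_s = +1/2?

4

Work shell by shell — for each n, count the (l, m_l) pairs that satisfy m_l ≥ 6:
n=7 → 1; n=8 → 3.
Orbitals: 1 + 3 = 4. With m_s fixed to +1/2 there is one state per orbital, so 4 states.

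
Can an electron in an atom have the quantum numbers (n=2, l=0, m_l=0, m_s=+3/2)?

Not allowed

The spin quantum number for an electron can only be m_s = +1/2 or −1/2; m_s = +3/2 is not one of those.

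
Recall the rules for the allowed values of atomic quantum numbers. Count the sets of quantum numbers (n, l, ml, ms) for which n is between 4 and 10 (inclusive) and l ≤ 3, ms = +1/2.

112

Go shell by shell, enumerating (l, ml) with l ≤ 3:
n=4 → 16; n=5 → 16; n=6 → 16; n=7 → 16; n=8 → 16; n=9 → 16; n=10 → 16.
Orbitals: 16 + 16 + 16 + 16 + 16 + 16 + 16 = 112. With ms fixed to +1/2 there is one state per orbital, so 112 states.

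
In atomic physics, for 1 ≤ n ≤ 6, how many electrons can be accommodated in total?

Total orbitals = 1² + 2² + 3² + 4² + 5² + 6² = 91. Doubling for spin gives 182 electrons.

182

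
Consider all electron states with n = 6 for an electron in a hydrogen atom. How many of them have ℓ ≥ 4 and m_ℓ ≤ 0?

22

Contributions: ℓ=4 → 5; ℓ=5 → 6.
Orbitals: 5 + 6 = 11. Each orbital carries two spin states, so 11 × 2 = 22 states.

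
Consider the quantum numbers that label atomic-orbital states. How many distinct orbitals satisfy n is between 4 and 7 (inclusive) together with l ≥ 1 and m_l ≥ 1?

52

For each n in the range, tally the orbitals obeying l ≥ 1 and m_l ≥ 1:
n=4 → 6; n=5 → 10; n=6 → 15; n=7 → 21.
Total orbitals: 6 + 10 + 15 + 21 = 52.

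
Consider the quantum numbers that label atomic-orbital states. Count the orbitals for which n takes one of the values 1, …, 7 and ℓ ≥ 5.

35

Treat each shell separately and count matching orbitals:
n=6 → 11; n=7 → 24.
Total orbitals: 11 + 24 = 35.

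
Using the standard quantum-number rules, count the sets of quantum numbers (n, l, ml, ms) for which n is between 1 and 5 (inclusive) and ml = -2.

For each n in the range, tally the orbitals obeying ml = -2:
n=3 → 1; n=4 → 2; n=5 → 3.
Orbitals: 1 + 2 + 3 = 6. Including both spin states (ms = ±1/2) gives 2 × 6 = 12 states.

12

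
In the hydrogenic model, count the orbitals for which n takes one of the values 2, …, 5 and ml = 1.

10

Treat each shell separately and count matching orbitals:
n=2 → 1; n=3 → 2; n=4 → 3; n=5 → 4.
Total orbitals: 1 + 2 + 3 + 4 = 10.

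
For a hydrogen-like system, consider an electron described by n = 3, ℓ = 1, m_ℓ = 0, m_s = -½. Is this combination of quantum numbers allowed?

Allowed

n = 3 is a positive integer. ℓ = 1 satisfies 0 ≤ ℓ ≤ n−1 = 2. m_ℓ = 0 lies in the range −ℓ … +ℓ (here −1 … 1). m_s = -1/2 is one of ±1/2.
All four constraints are satisfied.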